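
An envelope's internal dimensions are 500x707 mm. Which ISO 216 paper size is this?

B2 (500 × 707 mm)

Aspect ratio 707/500 ≈ 1.414 — close to the ISO √2 ≈ 1.414.
In the B-series (B0 = 1000 × 1414 mm): B2 = 500 × 707 mm.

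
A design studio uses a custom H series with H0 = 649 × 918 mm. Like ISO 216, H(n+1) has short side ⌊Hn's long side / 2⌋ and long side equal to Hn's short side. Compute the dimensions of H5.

H1: ⌊918/2⌋ × 649 = 459 × 649 mm
H2: ⌊649/2⌋ × 459 = 324 × 459 mm
H3: ⌊459/2⌋ × 324 = 229 × 324 mm
H4: ⌊324/2⌋ × 229 = 162 × 229 mm
H5: ⌊229/2⌋ × 162 = 114 × 162 mm

114 × 162 mm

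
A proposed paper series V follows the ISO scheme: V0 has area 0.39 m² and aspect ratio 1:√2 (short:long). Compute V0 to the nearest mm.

Let the short side be w mm. Then w · w√2 = 0.39 m² = 390,000 mm².
w² = 390,000/√2, so w ≈ 525.1 mm; long side = w√2 ≈ 742.7 mm.

525 × 743 mm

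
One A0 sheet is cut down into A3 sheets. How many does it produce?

Each ISO step halves the sheet: 1 × A0 → 2 × A1 → 4 × A2 → 8 × A3
From A0 to A3 is 3 halving steps: 2^3 = 8.

8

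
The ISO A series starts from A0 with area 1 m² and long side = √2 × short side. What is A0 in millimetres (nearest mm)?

Let the short side be w mm. Then the long side is w√2 and w · w√2 = 10⁶ mm².
w² = 10⁶/√2, so w = 1000 / 2^(1/4) ≈ 840.9 mm; long side = 1000 · 2^(1/4) ≈ 1189.2 mm.

841 × 1189 mm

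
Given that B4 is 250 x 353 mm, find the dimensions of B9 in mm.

44 × 62 mm

B5: ⌊353/2⌋ × 250 = 176 × 250 mm
B6: ⌊250/2⌋ × 176 = 125 × 176 mm
B7: ⌊176/2⌋ × 125 = 88 × 125 mm
B8: ⌊125/2⌋ × 88 = 62 × 88 mm
B9: ⌊88/2⌋ × 62 = 44 × 62 mm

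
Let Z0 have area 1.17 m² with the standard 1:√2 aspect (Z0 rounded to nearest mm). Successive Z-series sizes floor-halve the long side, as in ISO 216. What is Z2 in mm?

Let Z0's short side be w mm. w · w√2 = 1.17 m² = 1,170,000 mm², so w ≈ 909.6 mm and w√2 ≈ 1286.3 mm → Z0 = 910 × 1286 mm.
Z1: ⌊1286/2⌋ × 910 = 643 × 910 mm
Z2: ⌊910/2⌋ × 643 = 455 × 643 mm

455 × 643 mm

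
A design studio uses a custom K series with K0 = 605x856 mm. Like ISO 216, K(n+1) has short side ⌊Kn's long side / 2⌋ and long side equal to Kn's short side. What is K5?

107 × 151 mm

K1: ⌊856/2⌋ × 605 = 428 × 605 mm
K2: ⌊605/2⌋ × 428 = 302 × 428 mm
K3: ⌊428/2⌋ × 302 = 214 × 302 mm
K4: ⌊302/2⌋ × 214 = 151 × 214 mm
K5: ⌊214/2⌋ × 151 = 107 × 151 mm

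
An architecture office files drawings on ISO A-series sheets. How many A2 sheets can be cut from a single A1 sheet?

2

Each ISO step halves the sheet: 1 × A1 → 2 × A2
From A1 to A2 is 1 halving step: 2^1 = 2.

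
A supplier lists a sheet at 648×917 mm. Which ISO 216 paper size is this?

Aspect ratio 917/648 ≈ 1.415 — close to the ISO √2 ≈ 1.414.
In the C-series (envelope sizes, between A and B): C1 = 648 × 917 mm.

C1 (648 × 917 mm)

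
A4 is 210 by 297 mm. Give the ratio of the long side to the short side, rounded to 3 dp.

1.414

297 / 210 = 1.414
Matches √2 ≈ 1.414 — the ISO 216 defining ratio.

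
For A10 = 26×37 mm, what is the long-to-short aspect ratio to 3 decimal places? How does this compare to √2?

1.423

37 / 26 = 1.423
ISO 216 targets √2 ≈ 1.414; the +0.009 deviation is from mm rounding.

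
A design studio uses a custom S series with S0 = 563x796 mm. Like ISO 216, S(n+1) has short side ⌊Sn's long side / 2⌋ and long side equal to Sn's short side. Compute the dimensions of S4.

140 × 199 mm

S1 = 398 × 563 mm (from S0 by 1 halving).
S2: ⌊563/2⌋ × 398 = 281 × 398 mm
S3: ⌊398/2⌋ × 281 = 199 × 281 mm
S4: ⌊281/2⌋ × 199 = 140 × 199 mm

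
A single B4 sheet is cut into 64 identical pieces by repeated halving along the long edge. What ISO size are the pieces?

B10

64 = 2^6, so 6 halving steps.
B4 → B5 → … → B10 after 6 steps.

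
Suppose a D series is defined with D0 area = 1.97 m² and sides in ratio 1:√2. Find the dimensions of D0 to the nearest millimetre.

1180 × 1669 mm

Let the short side be w mm. Then w · w√2 = 1.97 m² = 1,970,000 mm².
w² = 1,970,000/√2, so w ≈ 1180.3 mm; long side = w√2 ≈ 1669.1 mm.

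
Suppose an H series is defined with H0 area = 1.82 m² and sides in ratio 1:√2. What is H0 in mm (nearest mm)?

1134 × 1604 mm

Let the short side be w mm. Then w · w√2 = 1.82 m² = 1,820,000 mm².
w² = 1,820,000/√2, so w ≈ 1134.4 mm; long side = w√2 ≈ 1604.3 mm.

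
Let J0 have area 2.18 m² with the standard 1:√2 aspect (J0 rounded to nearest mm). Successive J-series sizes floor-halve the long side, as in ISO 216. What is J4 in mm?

Let J0's short side be w mm. w · w√2 = 2.18 m² = 2,180,000 mm², so w ≈ 1241.6 mm and w√2 ≈ 1755.8 mm → J0 = 1242 × 1756 mm.
J1: ⌊1756/2⌋ × 1242 = 878 × 1242 mm
J2: ⌊1242/2⌋ × 878 = 621 × 878 mm
J3: ⌊878/2⌋ × 621 = 439 × 621 mm
J4: ⌊621/2⌋ × 439 = 310 × 439 mm

310 × 439 mm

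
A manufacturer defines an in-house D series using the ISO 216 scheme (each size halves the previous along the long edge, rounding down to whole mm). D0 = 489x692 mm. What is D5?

86 × 122 mm

D1: ⌊692/2⌋ × 489 = 346 × 489 mm
D2: ⌊489/2⌋ × 346 = 244 × 346 mm
D3: ⌊346/2⌋ × 244 = 173 × 244 mm
D4: ⌊244/2⌋ × 173 = 122 × 173 mm
D5: ⌊173/2⌋ × 122 = 86 × 122 mm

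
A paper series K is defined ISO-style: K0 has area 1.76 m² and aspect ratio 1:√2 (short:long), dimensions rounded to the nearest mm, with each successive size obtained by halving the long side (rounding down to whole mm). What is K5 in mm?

Let K0's short side be w mm. w · w√2 = 1.76 m² = 1,760,000 mm², so w ≈ 1115.6 mm and w√2 ≈ 1577.7 mm → K0 = 1116 × 1578 mm.
K1: ⌊1578/2⌋ × 1116 = 789 × 1116 mm
K2: ⌊1116/2⌋ × 789 = 558 × 789 mm
K3: ⌊789/2⌋ × 558 = 394 × 558 mm
K4: ⌊558/2⌋ × 394 = 279 × 394 mm
K5: ⌊394/2⌋ × 279 = 197 × 279 mm

197 × 279 mm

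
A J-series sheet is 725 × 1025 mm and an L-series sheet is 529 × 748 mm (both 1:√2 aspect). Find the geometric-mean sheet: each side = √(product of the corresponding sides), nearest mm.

619 × 876 mm

Short side: √(725 · 529) = √383525 ≈ 619.3 → 619 mm
Long side: √(1025 · 748) = √766700 ≈ 875.6 → 876 mm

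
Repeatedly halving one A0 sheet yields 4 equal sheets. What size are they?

4 = 2^2, so 2 halving steps.
A0 → A1 → … → A2 after 2 steps.

A2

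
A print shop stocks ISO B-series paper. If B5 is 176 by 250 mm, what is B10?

31 × 44 mm

B6: ⌊250/2⌋ × 176 = 125 × 176 mm
B7: ⌊176/2⌋ × 125 = 88 × 125 mm
B8: ⌊125/2⌋ × 88 = 62 × 88 mm
B9: ⌊88/2⌋ × 62 = 44 × 62 mm
B10: ⌊62/2⌋ × 44 = 31 × 44 mm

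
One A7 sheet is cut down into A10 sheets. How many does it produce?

8

Each ISO step halves the sheet: 1 × A7 → 2 × A8 → 4 × A9 → 8 × A10
From A7 to A10 is 3 halving steps: 2^3 = 8.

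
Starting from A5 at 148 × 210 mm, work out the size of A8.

A6: ⌊210/2⌋ × 148 = 105 × 148 mm
A7: ⌊148/2⌋ × 105 = 74 × 105 mm
A8: ⌊105/2⌋ × 74 = 52 × 74 mm

52 × 74 mm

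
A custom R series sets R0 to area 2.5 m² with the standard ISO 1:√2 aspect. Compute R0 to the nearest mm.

1330 × 1880 mm

Let the short side be w mm. Then w · w√2 = 2.5 m² = 2,500,000 mm².
w² = 2,500,000/√2, so w ≈ 1329.6 mm; long side = w√2 ≈ 1880.3 mm.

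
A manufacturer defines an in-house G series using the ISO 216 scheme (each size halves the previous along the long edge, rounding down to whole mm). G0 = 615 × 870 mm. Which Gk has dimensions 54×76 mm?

G7

G0: 615 × 870 mm
G1: 435 × 615 mm
G2: 307 × 435 mm
G3: 217 × 307 mm
G4: 153 × 217 mm
G5: 108 × 153 mm
G6: 76 × 108 mm
G7: 54 × 76 mm
G8: 38 × 54 mm
→ matches G7.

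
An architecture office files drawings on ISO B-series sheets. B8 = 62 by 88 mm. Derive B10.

31 × 44 mm

B9: ⌊88/2⌋ × 62 = 44 × 62 mm
B10: ⌊62/2⌋ × 44 = 31 × 44 mm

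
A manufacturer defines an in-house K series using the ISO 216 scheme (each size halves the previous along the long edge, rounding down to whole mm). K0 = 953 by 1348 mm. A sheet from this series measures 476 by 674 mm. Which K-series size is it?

K0: 953 × 1348 mm
K1: 674 × 953 mm
K2: 476 × 674 mm
K3: 337 × 476 mm
→ matches K2.

K2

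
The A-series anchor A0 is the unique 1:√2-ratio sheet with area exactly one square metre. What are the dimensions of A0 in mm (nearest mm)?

Let the short side be w mm. Then the long side is w√2 and w · w√2 = 10⁶ mm².
w² = 10⁶/√2, so w = 1000 / 2^(1/4) ≈ 840.9 mm; long side = 1000 · 2^(1/4) ≈ 1189.2 mm.

841 × 1189 mm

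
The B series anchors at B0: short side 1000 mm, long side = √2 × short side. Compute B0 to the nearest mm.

Short side = 1000 mm; long side = 1000√2 ≈ 1414.2 mm.

1000 × 1414 mm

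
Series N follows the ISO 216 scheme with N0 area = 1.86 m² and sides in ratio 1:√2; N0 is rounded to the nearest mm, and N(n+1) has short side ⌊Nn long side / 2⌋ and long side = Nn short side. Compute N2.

573 × 811 mm

Let N0's short side be w mm. w · w√2 = 1.86 m² = 1,860,000 mm², so w ≈ 1146.8 mm and w√2 ≈ 1621.9 mm → N0 = 1147 × 1622 mm.
N1: ⌊1622/2⌋ × 1147 = 811 × 1147 mm
N2: ⌊1147/2⌋ × 811 = 573 × 811 mm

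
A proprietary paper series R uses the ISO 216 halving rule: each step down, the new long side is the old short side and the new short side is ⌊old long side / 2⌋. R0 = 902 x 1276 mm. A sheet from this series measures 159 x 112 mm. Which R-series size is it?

R6

R0: 902 × 1276 mm
R1: 638 × 902 mm
R2: 451 × 638 mm
R3: 319 × 451 mm
R4: 225 × 319 mm
R5: 159 × 225 mm
R6: 112 × 159 mm
R7: 79 × 112 mm
→ matches R6.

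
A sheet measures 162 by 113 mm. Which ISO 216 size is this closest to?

Aspect ratio 162/113 ≈ 1.434 (ISO target is √2 ≈ 1.414).
In the C-series (envelope sizes, between A and B): C6 = 114 × 162 mm.
Off by 1 mm total — nearest standard size.

C6 (114 × 162 mm)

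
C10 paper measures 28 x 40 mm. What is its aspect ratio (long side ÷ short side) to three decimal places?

1.429

40 / 28 = 1.429
ISO 216 targets √2 ≈ 1.414; the +0.014 deviation is from mm rounding.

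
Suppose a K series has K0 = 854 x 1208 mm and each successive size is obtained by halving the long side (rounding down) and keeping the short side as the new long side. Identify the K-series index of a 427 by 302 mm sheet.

K3

K0: 854 × 1208 mm
K1: 604 × 854 mm
K2: 427 × 604 mm
K3: 302 × 427 mm
K4: 213 × 302 mm
→ matches K3.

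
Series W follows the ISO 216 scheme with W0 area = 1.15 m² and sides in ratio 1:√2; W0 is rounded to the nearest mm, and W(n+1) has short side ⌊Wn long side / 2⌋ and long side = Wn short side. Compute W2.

Let W0's short side be w mm. w · w√2 = 1.15 m² = 1,150,000 mm², so w ≈ 901.8 mm and w√2 ≈ 1275.3 mm → W0 = 902 × 1275 mm.
W1: ⌊1275/2⌋ × 902 = 637 × 902 mm
W2: ⌊902/2⌋ × 637 = 451 × 637 mm

451 × 637 mm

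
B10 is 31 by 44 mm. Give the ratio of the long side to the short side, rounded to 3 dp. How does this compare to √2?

44 / 31 = 1.419
ISO 216 targets √2 ≈ 1.414; the +0.005 deviation is from mm rounding.

1.419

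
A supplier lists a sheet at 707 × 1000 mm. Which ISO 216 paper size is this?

B1 (707 × 1000 mm)

Aspect ratio 1000/707 ≈ 1.414 — close to the ISO √2 ≈ 1.414.
In the B-series (B0 = 1000 × 1414 mm): B1 = 707 × 1000 mm.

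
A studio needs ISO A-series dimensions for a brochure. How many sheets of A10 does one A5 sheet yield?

Each ISO step halves the sheet: 1 × A5 → 2 × A6 → 4 × A7 → 8 × A8 → …
From A5 to A10 is 5 halving steps: 2^5 = 32.

32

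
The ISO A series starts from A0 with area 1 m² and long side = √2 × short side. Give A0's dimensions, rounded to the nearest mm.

841 × 1189 mm

Let the short side be w mm. Then the long side is w√2 and w · w√2 = 10⁶ mm².
w² = 10⁶/√2, so w = 1000 / 2^(1/4) ≈ 840.9 mm; long side = 1000 · 2^(1/4) ≈ 1189.2 mm.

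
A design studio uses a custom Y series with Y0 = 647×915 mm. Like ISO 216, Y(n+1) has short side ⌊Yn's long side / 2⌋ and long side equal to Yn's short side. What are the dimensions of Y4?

161 × 228 mm

Y1: ⌊915/2⌋ × 647 = 457 × 647 mm
Y2: ⌊647/2⌋ × 457 = 323 × 457 mm
Y3: ⌊457/2⌋ × 323 = 228 × 323 mm
Y4: ⌊323/2⌋ × 228 = 161 × 228 mm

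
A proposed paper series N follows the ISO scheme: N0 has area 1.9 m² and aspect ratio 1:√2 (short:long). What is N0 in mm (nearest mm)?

Let the short side be w mm. Then w · w√2 = 1.9 m² = 1,900,000 mm².
w² = 1,900,000/√2, so w ≈ 1159.1 mm; long side = w√2 ≈ 1639.2 mm.

1159 × 1639 mm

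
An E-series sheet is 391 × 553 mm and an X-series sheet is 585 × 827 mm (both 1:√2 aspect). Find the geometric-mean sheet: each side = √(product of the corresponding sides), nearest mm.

478 × 676 mm

Short side: √(391 · 585) = √228735 ≈ 478.3 → 478 mm
Long side: √(553 · 827) = √457331 ≈ 676.3 → 676 mm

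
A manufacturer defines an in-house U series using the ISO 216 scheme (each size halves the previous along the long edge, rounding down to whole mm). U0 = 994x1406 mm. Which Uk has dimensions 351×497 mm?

U0: 994 × 1406 mm
U1: 703 × 994 mm
U2: 497 × 703 mm
U3: 351 × 497 mm
U4: 248 × 351 mm
→ matches U3.

U3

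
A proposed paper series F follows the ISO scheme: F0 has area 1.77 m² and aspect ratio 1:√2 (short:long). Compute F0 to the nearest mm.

Let the short side be w mm. Then w · w√2 = 1.77 m² = 1,770,000 mm².
w² = 1,770,000/√2, so w ≈ 1118.7 mm; long side = w√2 ≈ 1582.1 mm.

1119 × 1582 mm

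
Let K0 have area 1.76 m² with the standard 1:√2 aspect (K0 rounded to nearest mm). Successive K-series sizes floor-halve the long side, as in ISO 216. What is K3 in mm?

Let K0's short side be w mm. w · w√2 = 1.76 m² = 1,760,000 mm², so w ≈ 1115.6 mm and w√2 ≈ 1577.7 mm → K0 = 1116 × 1578 mm.
K1: ⌊1578/2⌋ × 1116 = 789 × 1116 mm
K2: ⌊1116/2⌋ × 789 = 558 × 789 mm
K3: ⌊789/2⌋ × 558 = 394 × 558 mm

394 × 558 mm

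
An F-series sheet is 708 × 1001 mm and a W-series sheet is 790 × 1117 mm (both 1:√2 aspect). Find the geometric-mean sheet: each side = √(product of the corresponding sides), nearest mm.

Short side: √(708 · 790) = √559320 ≈ 747.9 → 748 mm
Long side: √(1001 · 1117) = √1118117 ≈ 1057.4 → 1057 mm

748 × 1057 mm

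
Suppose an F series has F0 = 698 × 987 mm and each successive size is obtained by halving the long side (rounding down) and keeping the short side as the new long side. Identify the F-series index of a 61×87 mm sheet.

F7

F0: 698 × 987 mm
F1: 493 × 698 mm
F2: 349 × 493 mm
F3: 246 × 349 mm
F4: 174 × 246 mm
F5: 123 × 174 mm
F6: 87 × 123 mm
F7: 61 × 87 mm
F8: 43 × 61 mm
→ matches F7.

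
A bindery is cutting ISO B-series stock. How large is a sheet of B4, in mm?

250 × 353 mm

B0 = 1000 × 1414 mm (B0 has a 1000 mm short side, aspect 1:√2).
B1: ⌊1414/2⌋ × 1000 = 707 × 1000 mm
B2: ⌊1000/2⌋ × 707 = 500 × 707 mm
B3: ⌊707/2⌋ × 500 = 353 × 500 mm
B4: ⌊500/2⌋ × 353 = 250 × 353 mm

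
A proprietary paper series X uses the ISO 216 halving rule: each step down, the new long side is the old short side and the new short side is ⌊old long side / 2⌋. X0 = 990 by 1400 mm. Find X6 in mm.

123 × 175 mm

X1 = 700 × 990 mm (from X0 by 1 halving).
X2: ⌊990/2⌋ × 700 = 495 × 700 mm
X3: ⌊700/2⌋ × 495 = 350 × 495 mm
X4: ⌊495/2⌋ × 350 = 247 × 350 mm
X5: ⌊350/2⌋ × 247 = 175 × 247 mm
X6: ⌊247/2⌋ × 175 = 123 × 175 mm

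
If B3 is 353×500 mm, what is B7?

88 × 125 mm

B4: ⌊500/2⌋ × 353 = 250 × 353 mm
B5: ⌊353/2⌋ × 250 = 176 × 250 mm
B6: ⌊250/2⌋ × 176 = 125 × 176 mm
B7: ⌊176/2⌋ × 125 = 88 × 125 mm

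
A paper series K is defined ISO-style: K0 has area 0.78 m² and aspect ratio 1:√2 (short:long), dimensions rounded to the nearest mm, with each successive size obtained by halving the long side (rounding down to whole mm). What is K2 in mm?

371 × 525 mm

Let K0's short side be w mm. w · w√2 = 0.78 m² = 780,000 mm², so w ≈ 742.7 mm and w√2 ≈ 1050.3 mm → K0 = 743 × 1050 mm.
K1: ⌊1050/2⌋ × 743 = 525 × 743 mm
K2: ⌊743/2⌋ × 525 = 371 × 525 mm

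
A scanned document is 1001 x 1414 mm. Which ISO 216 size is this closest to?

B0 (1000 × 1414 mm)

Aspect ratio 1414/1001 ≈ 1.413 — close to the ISO √2 ≈ 1.414.
In the B-series (B0 = 1000 × 1414 mm): B0 = 1000 × 1414 mm.
Off by 1 mm total — nearest standard size.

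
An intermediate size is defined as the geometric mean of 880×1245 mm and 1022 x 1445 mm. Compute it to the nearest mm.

Short side: √(880 · 1022) = √899360 ≈ 948.3 → 948 mm
Long side: √(1245 · 1445) = √1799025 ≈ 1341.3 → 1341 mm

948 × 1341 mm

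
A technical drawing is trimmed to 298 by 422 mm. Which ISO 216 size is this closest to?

Aspect ratio 422/298 ≈ 1.416 — close to the ISO √2 ≈ 1.414.
In the A-series (A0 area = 1 m²): A3 = 297 × 420 mm.
Off by 3 mm total — nearest standard size.

A3 (297 × 420 mm)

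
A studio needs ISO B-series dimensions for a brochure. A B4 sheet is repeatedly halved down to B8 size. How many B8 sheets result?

16

Each ISO step halves the sheet: 1 × B4 → 2 × B5 → 4 × B6 → 8 × B7 → …
From B4 to B8 is 4 halving steps: 2^4 = 16.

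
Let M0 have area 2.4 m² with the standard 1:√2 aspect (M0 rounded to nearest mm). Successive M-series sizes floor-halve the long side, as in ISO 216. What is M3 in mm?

460 × 651 mm

Let M0's short side be w mm. w · w√2 = 2.4 m² = 2,400,000 mm², so w ≈ 1302.7 mm and w√2 ≈ 1842.3 mm → M0 = 1303 × 1842 mm.
M1: ⌊1842/2⌋ × 1303 = 921 × 1303 mm
M2: ⌊1303/2⌋ × 921 = 651 × 921 mm
M3: ⌊921/2⌋ × 651 = 460 × 651 mm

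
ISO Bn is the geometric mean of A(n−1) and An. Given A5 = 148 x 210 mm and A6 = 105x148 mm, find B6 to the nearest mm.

125 × 176 mm

Short side: √(148 · 105) = √15540 ≈ 124.7 → 125 mm
Long side: √(210 · 148) = √31080 ≈ 176.3 → 176 mm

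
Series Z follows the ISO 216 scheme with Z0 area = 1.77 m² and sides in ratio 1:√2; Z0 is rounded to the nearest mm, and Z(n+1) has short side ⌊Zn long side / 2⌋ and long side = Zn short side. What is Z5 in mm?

197 × 279 mm

Let Z0's short side be w mm. w · w√2 = 1.77 m² = 1,770,000 mm², so w ≈ 1118.7 mm and w√2 ≈ 1582.1 mm → Z0 = 1119 × 1582 mm.
Z1: ⌊1582/2⌋ × 1119 = 791 × 1119 mm
Z2: ⌊1119/2⌋ × 791 = 559 × 791 mm
Z3: ⌊791/2⌋ × 559 = 395 × 559 mm
Z4: ⌊559/2⌋ × 395 = 279 × 395 mm
Z5: ⌊395/2⌋ × 279 = 197 × 279 mm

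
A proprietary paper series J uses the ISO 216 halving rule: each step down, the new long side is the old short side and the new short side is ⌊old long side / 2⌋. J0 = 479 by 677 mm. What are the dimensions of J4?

119 × 169 mm

J1: ⌊677/2⌋ × 479 = 338 × 479 mm
J2: ⌊479/2⌋ × 338 = 239 × 338 mm
J3: ⌊338/2⌋ × 239 = 169 × 239 mm
J4: ⌊239/2⌋ × 169 = 119 × 169 mm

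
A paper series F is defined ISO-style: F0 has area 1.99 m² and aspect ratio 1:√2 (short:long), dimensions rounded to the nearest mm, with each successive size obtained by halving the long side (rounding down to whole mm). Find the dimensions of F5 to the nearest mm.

Let F0's short side be w mm. w · w√2 = 1.99 m² = 1,990,000 mm², so w ≈ 1186.2 mm and w√2 ≈ 1677.6 mm → F0 = 1186 × 1678 mm.
F1: ⌊1678/2⌋ × 1186 = 839 × 1186 mm
F2: ⌊1186/2⌋ × 839 = 593 × 839 mm
F3: ⌊839/2⌋ × 593 = 419 × 593 mm
F4: ⌊593/2⌋ × 419 = 296 × 419 mm
F5: ⌊419/2⌋ × 296 = 209 × 296 mm

209 × 296 mm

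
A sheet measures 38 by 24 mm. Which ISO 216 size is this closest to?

A10 (26 × 37 mm)

Aspect ratio 38/24 ≈ 1.583 (ISO target is √2 ≈ 1.414).
In the A-series (A0 area = 1 m²): A10 = 26 × 37 mm.
Off by 3 mm total — nearest standard size.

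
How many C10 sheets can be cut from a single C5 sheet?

Each ISO step halves the sheet: 1 × C5 → 2 × C6 → 4 × C7 → 8 × C8 → …
From C5 to C10 is 5 halving steps: 2^5 = 32.

32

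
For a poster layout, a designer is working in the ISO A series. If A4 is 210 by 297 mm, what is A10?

26 × 37 mm

A5: ⌊297/2⌋ × 210 = 148 × 210 mm
A6: ⌊210/2⌋ × 148 = 105 × 148 mm
A7: ⌊148/2⌋ × 105 = 74 × 105 mm
A8: ⌊105/2⌋ × 74 = 52 × 74 mm
A9: ⌊74/2⌋ × 52 = 37 × 52 mm
A10: ⌊52/2⌋ × 37 = 26 × 37 mm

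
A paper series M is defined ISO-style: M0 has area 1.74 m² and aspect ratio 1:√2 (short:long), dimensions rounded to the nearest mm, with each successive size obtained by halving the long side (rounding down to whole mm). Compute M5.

Let M0's short side be w mm. w · w√2 = 1.74 m² = 1,740,000 mm², so w ≈ 1109.2 mm and w√2 ≈ 1568.7 mm → M0 = 1109 × 1569 mm.
M1: ⌊1569/2⌋ × 1109 = 784 × 1109 mm
M2: ⌊1109/2⌋ × 784 = 554 × 784 mm
M3: ⌊784/2⌋ × 554 = 392 × 554 mm
M4: ⌊554/2⌋ × 392 = 277 × 392 mm
M5: ⌊392/2⌋ × 277 = 196 × 277 mm

196 × 277 mm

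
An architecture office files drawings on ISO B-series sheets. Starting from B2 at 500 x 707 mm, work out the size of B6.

125 × 176 mm

B3: ⌊707/2⌋ × 500 = 353 × 500 mm
B4: ⌊500/2⌋ × 353 = 250 × 353 mm
B5: ⌊353/2⌋ × 250 = 176 × 250 mm
B6: ⌊250/2⌋ × 176 = 125 × 176 mm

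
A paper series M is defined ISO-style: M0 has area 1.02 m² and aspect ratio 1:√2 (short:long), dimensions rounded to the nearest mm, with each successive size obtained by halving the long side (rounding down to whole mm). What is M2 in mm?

Let M0's short side be w mm. w · w√2 = 1.02 m² = 1,020,000 mm², so w ≈ 849.3 mm and w√2 ≈ 1201.0 mm → M0 = 849 × 1201 mm.
M1: ⌊1201/2⌋ × 849 = 600 × 849 mm
M2: ⌊849/2⌋ × 600 = 424 × 600 mm

424 × 600 mm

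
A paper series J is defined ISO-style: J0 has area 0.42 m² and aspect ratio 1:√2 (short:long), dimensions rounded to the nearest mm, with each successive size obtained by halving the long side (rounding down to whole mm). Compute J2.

Let J0's short side be w mm. w · w√2 = 0.42 m² = 420,000 mm², so w ≈ 545.0 mm and w√2 ≈ 770.7 mm → J0 = 545 × 771 mm.
J1: ⌊771/2⌋ × 545 = 385 × 545 mm
J2: ⌊545/2⌋ × 385 = 272 × 385 mm

272 × 385 mm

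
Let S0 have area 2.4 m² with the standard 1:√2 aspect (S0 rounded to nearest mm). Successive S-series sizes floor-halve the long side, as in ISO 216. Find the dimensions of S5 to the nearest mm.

Let S0's short side be w mm. w · w√2 = 2.4 m² = 2,400,000 mm², so w ≈ 1302.7 mm and w√2 ≈ 1842.3 mm → S0 = 1303 × 1842 mm.
S1: ⌊1842/2⌋ × 1303 = 921 × 1303 mm
S2: ⌊1303/2⌋ × 921 = 651 × 921 mm
S3: ⌊921/2⌋ × 651 = 460 × 651 mm
S4: ⌊651/2⌋ × 460 = 325 × 460 mm
S5: ⌊460/2⌋ × 325 = 230 × 325 mm

230 × 325 mm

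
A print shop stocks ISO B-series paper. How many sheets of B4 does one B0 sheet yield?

16

Each ISO step halves the sheet: 1 × B0 → 2 × B1 → 4 × B2 → 8 × B3 → …
From B0 to B4 is 4 halving steps: 2^4 = 16.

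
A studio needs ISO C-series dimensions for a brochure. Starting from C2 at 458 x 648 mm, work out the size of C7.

81 × 114 mm

C3: ⌊648/2⌋ × 458 = 324 × 458 mm
C4: ⌊458/2⌋ × 324 = 229 × 324 mm
C5: ⌊324/2⌋ × 229 = 162 × 229 mm
C6: ⌊229/2⌋ × 162 = 114 × 162 mm
C7: ⌊162/2⌋ × 114 = 81 × 114 mm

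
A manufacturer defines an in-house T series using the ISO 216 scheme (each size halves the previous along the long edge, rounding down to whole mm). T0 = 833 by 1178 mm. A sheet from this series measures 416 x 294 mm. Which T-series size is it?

T3

T0: 833 × 1178 mm
T1: 589 × 833 mm
T2: 416 × 589 mm
T3: 294 × 416 mm
T4: 208 × 294 mm
→ matches T3.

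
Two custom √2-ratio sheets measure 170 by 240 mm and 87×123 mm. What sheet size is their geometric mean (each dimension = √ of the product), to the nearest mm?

122 × 172 mm

Short side: √(170 · 87) = √14790 ≈ 121.6 → 122 mm
Long side: √(240 · 123) = √29520 ≈ 171.8 → 172 mm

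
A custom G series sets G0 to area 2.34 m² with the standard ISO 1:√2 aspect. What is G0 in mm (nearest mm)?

1286 × 1819 mm

Let the short side be w mm. Then w · w√2 = 2.34 m² = 2,340,000 mm².
w² = 2,340,000/√2, so w ≈ 1286.3 mm; long side = w√2 ≈ 1819.1 mm.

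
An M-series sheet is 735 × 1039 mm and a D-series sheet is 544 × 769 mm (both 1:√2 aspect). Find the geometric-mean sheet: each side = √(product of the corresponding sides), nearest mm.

632 × 894 mm

Short side: √(735 · 544) = √399840 ≈ 632.3 → 632 mm
Long side: √(1039 · 769) = √798991 ≈ 893.9 → 894 mm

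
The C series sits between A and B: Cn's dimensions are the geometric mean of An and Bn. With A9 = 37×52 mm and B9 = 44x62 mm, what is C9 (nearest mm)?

40 × 57 mm

Short side: √(37 · 44) = √1628 ≈ 40.3 → 40 mm
Long side: √(52 · 62) = √3224 ≈ 56.8 → 57 mm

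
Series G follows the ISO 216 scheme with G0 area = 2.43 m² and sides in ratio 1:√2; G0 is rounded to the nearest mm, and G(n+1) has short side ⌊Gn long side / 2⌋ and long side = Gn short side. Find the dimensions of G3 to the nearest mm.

Let G0's short side be w mm. w · w√2 = 2.43 m² = 2,430,000 mm², so w ≈ 1310.8 mm and w√2 ≈ 1853.8 mm → G0 = 1311 × 1854 mm.
G1: ⌊1854/2⌋ × 1311 = 927 × 1311 mm
G2: ⌊1311/2⌋ × 927 = 655 × 927 mm
G3: ⌊927/2⌋ × 655 = 463 × 655 mm

463 × 655 mm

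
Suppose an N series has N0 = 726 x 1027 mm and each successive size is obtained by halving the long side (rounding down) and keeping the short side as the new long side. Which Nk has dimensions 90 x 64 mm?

N7

N0: 726 × 1027 mm
N1: 513 × 726 mm
N2: 363 × 513 mm
N3: 256 × 363 mm
N4: 181 × 256 mm
N5: 128 × 181 mm
N6: 90 × 128 mm
N7: 64 × 90 mm
N8: 45 × 64 mm
→ matches N7.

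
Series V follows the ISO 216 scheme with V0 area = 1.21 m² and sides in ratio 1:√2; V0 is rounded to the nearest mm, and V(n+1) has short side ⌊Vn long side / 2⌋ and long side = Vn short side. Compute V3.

Let V0's short side be w mm. w · w√2 = 1.21 m² = 1,210,000 mm², so w ≈ 925.0 mm and w√2 ≈ 1308.1 mm → V0 = 925 × 1308 mm.
V1: ⌊1308/2⌋ × 925 = 654 × 925 mm
V2: ⌊925/2⌋ × 654 = 462 × 654 mm
V3: ⌊654/2⌋ × 462 = 327 × 462 mm

327 × 462 mm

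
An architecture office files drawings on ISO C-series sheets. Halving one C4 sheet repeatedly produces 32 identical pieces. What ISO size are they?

32 = 2^5, so 5 halving steps.
C4 → C5 → … → C9 after 5 steps.

C9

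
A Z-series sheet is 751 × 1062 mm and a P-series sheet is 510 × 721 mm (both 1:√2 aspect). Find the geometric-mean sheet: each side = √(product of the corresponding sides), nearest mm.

Short side: √(751 · 510) = √383010 ≈ 618.9 → 619 mm
Long side: √(1062 · 721) = √765702 ≈ 875.0 → 875 mm

619 × 875 mm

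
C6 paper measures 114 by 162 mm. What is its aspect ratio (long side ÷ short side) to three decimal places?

162 / 114 = 1.421
ISO 216 targets √2 ≈ 1.414; the +0.007 deviation is from mm rounding.

1.421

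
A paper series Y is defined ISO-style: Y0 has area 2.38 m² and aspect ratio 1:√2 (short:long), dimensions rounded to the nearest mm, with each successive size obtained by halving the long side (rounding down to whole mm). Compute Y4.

324 × 458 mm

Let Y0's short side be w mm. w · w√2 = 2.38 m² = 2,380,000 mm², so w ≈ 1297.3 mm and w√2 ≈ 1834.6 mm → Y0 = 1297 × 1835 mm.
Y1: ⌊1835/2⌋ × 1297 = 917 × 1297 mm
Y2: ⌊1297/2⌋ × 917 = 648 × 917 mm
Y3: ⌊917/2⌋ × 648 = 458 × 648 mm
Y4: ⌊648/2⌋ × 458 = 324 × 458 mm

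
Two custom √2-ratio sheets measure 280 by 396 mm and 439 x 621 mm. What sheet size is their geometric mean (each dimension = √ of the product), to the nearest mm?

Short side: √(280 · 439) = √122920 ≈ 350.6 → 351 mm
Long side: √(396 · 621) = √245916 ≈ 495.9 → 496 mm

351 × 496 mm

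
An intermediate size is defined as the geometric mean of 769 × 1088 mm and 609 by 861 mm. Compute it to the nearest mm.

684 × 968 mm

Short side: √(769 · 609) = √468321 ≈ 684.3 → 684 mm
Long side: √(1088 · 861) = √936768 ≈ 967.9 → 968 mm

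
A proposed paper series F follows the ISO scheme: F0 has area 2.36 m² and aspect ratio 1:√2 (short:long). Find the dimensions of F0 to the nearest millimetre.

1292 × 1827 mm

Let the short side be w mm. Then w · w√2 = 2.36 m² = 2,360,000 mm².
w² = 2,360,000/√2, so w ≈ 1291.8 mm; long side = w√2 ≈ 1826.9 mm.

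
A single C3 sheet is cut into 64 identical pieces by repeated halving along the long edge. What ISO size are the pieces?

64 = 2^6, so 6 halving steps.
C3 → C4 → … → C9 after 6 steps.

C9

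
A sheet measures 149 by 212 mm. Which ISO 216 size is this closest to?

Aspect ratio 212/149 ≈ 1.423 — close to the ISO √2 ≈ 1.414.
In the A-series (A0 area = 1 m²): A5 = 148 × 210 mm.
Off by 3 mm total — nearest standard size.

A5 (148 × 210 mm)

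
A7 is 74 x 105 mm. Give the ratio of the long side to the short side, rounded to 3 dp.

105 / 74 = 1.419
ISO 216 targets √2 ≈ 1.414; the +0.005 deviation is from mm rounding.

1.419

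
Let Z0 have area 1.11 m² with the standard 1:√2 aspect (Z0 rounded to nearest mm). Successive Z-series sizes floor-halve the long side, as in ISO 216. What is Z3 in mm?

313 × 443 mm

Let Z0's short side be w mm. w · w√2 = 1.11 m² = 1,110,000 mm², so w ≈ 885.9 mm and w√2 ≈ 1252.9 mm → Z0 = 886 × 1253 mm.
Z1: ⌊1253/2⌋ × 886 = 626 × 886 mm
Z2: ⌊886/2⌋ × 626 = 443 × 626 mm
Z3: ⌊626/2⌋ × 443 = 313 × 443 mm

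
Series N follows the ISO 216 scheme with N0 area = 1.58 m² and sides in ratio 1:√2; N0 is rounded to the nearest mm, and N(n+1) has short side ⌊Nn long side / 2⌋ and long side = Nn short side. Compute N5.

186 × 264 mm

Let N0's short side be w mm. w · w√2 = 1.58 m² = 1,580,000 mm², so w ≈ 1057.0 mm and w√2 ≈ 1494.8 mm → N0 = 1057 × 1495 mm.
N1: ⌊1495/2⌋ × 1057 = 747 × 1057 mm
N2: ⌊1057/2⌋ × 747 = 528 × 747 mm
N3: ⌊747/2⌋ × 528 = 373 × 528 mm
N4: ⌊528/2⌋ × 373 = 264 × 373 mm
N5: ⌊373/2⌋ × 264 = 186 × 264 mm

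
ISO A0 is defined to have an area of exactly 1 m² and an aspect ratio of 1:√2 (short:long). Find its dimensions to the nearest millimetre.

841 × 1189 mm

Let the short side be w mm. Then the long side is w√2 and w · w√2 = 10⁶ mm².
w² = 10⁶/√2, so w = 1000 / 2^(1/4) ≈ 840.9 mm; long side = 1000 · 2^(1/4) ≈ 1189.2 mm.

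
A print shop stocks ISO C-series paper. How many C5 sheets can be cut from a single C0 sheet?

C0 = 917 × 1297 mm; C5 = 162 × 229 mm.
Each halving step doubles the count; 5 steps from C0 to C5.
2^5 = 32.

32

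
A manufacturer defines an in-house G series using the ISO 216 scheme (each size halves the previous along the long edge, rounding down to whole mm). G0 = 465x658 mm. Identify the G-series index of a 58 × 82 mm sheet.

G6

G0: 465 × 658 mm
G1: 329 × 465 mm
G2: 232 × 329 mm
G3: 164 × 232 mm
G4: 116 × 164 mm
G5: 82 × 116 mm
G6: 58 × 82 mm
G7: 41 × 58 mm
→ matches G6.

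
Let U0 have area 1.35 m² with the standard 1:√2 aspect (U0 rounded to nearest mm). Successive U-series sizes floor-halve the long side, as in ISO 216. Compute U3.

345 × 488 mm

Let U0's short side be w mm. w · w√2 = 1.35 m² = 1,350,000 mm², so w ≈ 977.0 mm and w√2 ≈ 1381.7 mm → U0 = 977 × 1382 mm.
U1: ⌊1382/2⌋ × 977 = 691 × 977 mm
U2: ⌊977/2⌋ × 691 = 488 × 691 mm
U3: ⌊691/2⌋ × 488 = 345 × 488 mm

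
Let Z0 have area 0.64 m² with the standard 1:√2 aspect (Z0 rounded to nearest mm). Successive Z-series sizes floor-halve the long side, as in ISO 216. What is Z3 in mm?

Let Z0's short side be w mm. w · w√2 = 0.64 m² = 640,000 mm², so w ≈ 672.7 mm and w√2 ≈ 951.4 mm → Z0 = 673 × 951 mm.
Z1: ⌊951/2⌋ × 673 = 475 × 673 mm
Z2: ⌊673/2⌋ × 475 = 336 × 475 mm
Z3: ⌊475/2⌋ × 336 = 237 × 336 mm

237 × 336 mm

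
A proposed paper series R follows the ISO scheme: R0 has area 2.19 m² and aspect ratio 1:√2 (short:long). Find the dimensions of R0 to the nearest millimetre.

1244 × 1760 mm

Let the short side be w mm. Then w · w√2 = 2.19 m² = 2,190,000 mm².
w² = 2,190,000/√2, so w ≈ 1244.4 mm; long side = w√2 ≈ 1759.9 mm.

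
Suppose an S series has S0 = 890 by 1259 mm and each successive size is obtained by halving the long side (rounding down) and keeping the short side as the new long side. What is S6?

S1 = 629 × 890 mm (from S0 by 1 halving).
S2: ⌊890/2⌋ × 629 = 445 × 629 mm
S3: ⌊629/2⌋ × 445 = 314 × 445 mm
S4: ⌊445/2⌋ × 314 = 222 × 314 mm
S5: ⌊314/2⌋ × 222 = 157 × 222 mm
S6: ⌊222/2⌋ × 157 = 111 × 157 mm

111 × 157 mm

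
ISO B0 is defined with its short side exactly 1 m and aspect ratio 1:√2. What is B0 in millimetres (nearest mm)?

Short side = 1000 mm; long side = 1000√2 ≈ 1414.2 mm.

1000 × 1414 mm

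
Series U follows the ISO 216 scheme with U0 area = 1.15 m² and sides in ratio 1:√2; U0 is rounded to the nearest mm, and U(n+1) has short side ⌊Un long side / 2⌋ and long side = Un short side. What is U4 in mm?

Let U0's short side be w mm. w · w√2 = 1.15 m² = 1,150,000 mm², so w ≈ 901.8 mm and w√2 ≈ 1275.3 mm → U0 = 902 × 1275 mm.
U1: ⌊1275/2⌋ × 902 = 637 × 902 mm
U2: ⌊902/2⌋ × 637 = 451 × 637 mm
U3: ⌊637/2⌋ × 451 = 318 × 451 mm
U4: ⌊451/2⌋ × 318 = 225 × 318 mm

225 × 318 mm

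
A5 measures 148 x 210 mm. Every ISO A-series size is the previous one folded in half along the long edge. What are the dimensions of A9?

A6: ⌊210/2⌋ × 148 = 105 × 148 mm
A7: ⌊148/2⌋ × 105 = 74 × 105 mm
A8: ⌊105/2⌋ × 74 = 52 × 74 mm
A9: ⌊74/2⌋ × 52 = 37 × 52 mm

37 × 52 mm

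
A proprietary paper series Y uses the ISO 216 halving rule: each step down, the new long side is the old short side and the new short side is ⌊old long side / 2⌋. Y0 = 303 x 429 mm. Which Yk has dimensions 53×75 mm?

Y5

Y0: 303 × 429 mm
Y1: 214 × 303 mm
Y2: 151 × 214 mm
Y3: 107 × 151 mm
Y4: 75 × 107 mm
Y5: 53 × 75 mm
Y6: 37 × 53 mm
→ matches Y5.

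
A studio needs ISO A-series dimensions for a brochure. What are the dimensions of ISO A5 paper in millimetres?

A0 = 841 × 1189 mm (A0 has area 1 m², aspect 1:√2).
A1: ⌊1189/2⌋ × 841 = 594 × 841 mm
A2: ⌊841/2⌋ × 594 = 420 × 594 mm
A3: ⌊594/2⌋ × 420 = 297 × 420 mm
A4: ⌊420/2⌋ × 297 = 210 × 297 mm
A5: ⌊297/2⌋ × 210 = 148 × 210 mm

148 × 210 mm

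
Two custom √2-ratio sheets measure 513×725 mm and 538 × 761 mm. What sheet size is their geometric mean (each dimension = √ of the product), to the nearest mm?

525 × 743 mm

Short side: √(513 · 538) = √275994 ≈ 525.4 → 525 mm
Long side: √(725 · 761) = √551725 ≈ 742.8 → 743 mm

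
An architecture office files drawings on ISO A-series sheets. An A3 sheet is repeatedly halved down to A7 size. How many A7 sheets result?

Each ISO step halves the sheet: 1 × A3 → 2 × A4 → 4 × A5 → 8 × A6 → …
From A3 to A7 is 4 halving steps: 2^4 = 16.

16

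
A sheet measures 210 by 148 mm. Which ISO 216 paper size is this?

Aspect ratio 210/148 ≈ 1.419 — close to the ISO √2 ≈ 1.414.
In the A-series (A0 area = 1 m²): A5 = 148 × 210 mm.

A5 (148 × 210 mm)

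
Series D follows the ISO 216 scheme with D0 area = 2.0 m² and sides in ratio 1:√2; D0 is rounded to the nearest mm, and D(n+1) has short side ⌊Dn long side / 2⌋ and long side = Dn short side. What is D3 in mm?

420 × 594 mm

Let D0's short side be w mm. w · w√2 = 2.0 m² = 2,000,000 mm², so w ≈ 1189.2 mm and w√2 ≈ 1681.8 mm → D0 = 1189 × 1682 mm.
D1: ⌊1682/2⌋ × 1189 = 841 × 1189 mm
D2: ⌊1189/2⌋ × 841 = 594 × 841 mm
D3: ⌊841/2⌋ × 594 = 420 × 594 mm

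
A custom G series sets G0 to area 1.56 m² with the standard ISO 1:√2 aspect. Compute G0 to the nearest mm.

1050 × 1485 mm

Let the short side be w mm. Then w · w√2 = 1.56 m² = 1,560,000 mm².
w² = 1,560,000/√2, so w ≈ 1050.3 mm; long side = w√2 ≈ 1485.3 mm.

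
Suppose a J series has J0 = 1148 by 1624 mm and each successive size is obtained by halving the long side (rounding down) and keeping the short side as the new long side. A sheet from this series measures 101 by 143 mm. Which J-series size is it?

J7

J0: 1148 × 1624 mm
J1: 812 × 1148 mm
J2: 574 × 812 mm
J3: 406 × 574 mm
J4: 287 × 406 mm
J5: 203 × 287 mm
J6: 143 × 203 mm
J7: 101 × 143 mm
J8: 71 × 101 mm
→ matches J7.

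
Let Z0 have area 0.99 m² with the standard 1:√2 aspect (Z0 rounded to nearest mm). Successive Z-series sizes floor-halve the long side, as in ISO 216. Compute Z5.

Let Z0's short side be w mm. w · w√2 = 0.99 m² = 990,000 mm², so w ≈ 836.7 mm and w√2 ≈ 1183.2 mm → Z0 = 837 × 1183 mm.
Z1: ⌊1183/2⌋ × 837 = 591 × 837 mm
Z2: ⌊837/2⌋ × 591 = 418 × 591 mm
Z3: ⌊591/2⌋ × 418 = 295 × 418 mm
Z4: ⌊418/2⌋ × 295 = 209 × 295 mm
Z5: ⌊295/2⌋ × 209 = 147 × 209 mm

147 × 209 mm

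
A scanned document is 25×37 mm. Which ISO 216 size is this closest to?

Aspect ratio 37/25 ≈ 1.480 (ISO target is √2 ≈ 1.414).
In the A-series (A0 area = 1 m²): A10 = 26 × 37 mm.
Off by 1 mm total — nearest standard size.

A10 (26 × 37 mm)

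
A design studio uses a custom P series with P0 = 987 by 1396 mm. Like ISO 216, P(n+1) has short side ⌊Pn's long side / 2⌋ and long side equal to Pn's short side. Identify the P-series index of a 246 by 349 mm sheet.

P4

P0: 987 × 1396 mm
P1: 698 × 987 mm
P2: 493 × 698 mm
P3: 349 × 493 mm
P4: 246 × 349 mm
P5: 174 × 246 mm
→ matches P4.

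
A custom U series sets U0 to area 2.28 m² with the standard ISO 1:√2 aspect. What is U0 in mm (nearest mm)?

1270 × 1796 mm

Let the short side be w mm. Then w · w√2 = 2.28 m² = 2,280,000 mm².
w² = 2,280,000/√2, so w ≈ 1269.7 mm; long side = w√2 ≈ 1795.7 mm.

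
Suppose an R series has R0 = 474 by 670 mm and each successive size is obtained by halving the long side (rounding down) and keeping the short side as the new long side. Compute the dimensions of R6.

R1 = 335 × 474 mm (from R0 by 1 halving).
R2: ⌊474/2⌋ × 335 = 237 × 335 mm
R3: ⌊335/2⌋ × 237 = 167 × 237 mm
R4: ⌊237/2⌋ × 167 = 118 × 167 mm
R5: ⌊167/2⌋ × 118 = 83 × 118 mm
R6: ⌊118/2⌋ × 83 = 59 × 83 mm

59 × 83 mm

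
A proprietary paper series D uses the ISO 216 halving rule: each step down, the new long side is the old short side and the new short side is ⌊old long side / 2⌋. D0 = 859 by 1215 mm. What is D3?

D1: ⌊1215/2⌋ × 859 = 607 × 859 mm
D2: ⌊859/2⌋ × 607 = 429 × 607 mm
D3: ⌊607/2⌋ × 429 = 303 × 429 mm

303 × 429 mm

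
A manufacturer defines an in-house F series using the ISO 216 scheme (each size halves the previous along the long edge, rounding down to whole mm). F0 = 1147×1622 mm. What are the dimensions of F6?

F1: ⌊1622/2⌋ × 1147 = 811 × 1147 mm
F2: ⌊1147/2⌋ × 811 = 573 × 811 mm
F3: ⌊811/2⌋ × 573 = 405 × 573 mm
F4: ⌊573/2⌋ × 405 = 286 × 405 mm
F5: ⌊405/2⌋ × 286 = 202 × 286 mm
F6: ⌊286/2⌋ × 202 = 143 × 202 mm

143 × 202 mm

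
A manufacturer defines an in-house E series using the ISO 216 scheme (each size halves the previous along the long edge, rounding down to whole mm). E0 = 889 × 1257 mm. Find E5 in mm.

157 × 222 mm

E1: ⌊1257/2⌋ × 889 = 628 × 889 mm
E2: ⌊889/2⌋ × 628 = 444 × 628 mm
E3: ⌊628/2⌋ × 444 = 314 × 444 mm
E4: ⌊444/2⌋ × 314 = 222 × 314 mm
E5: ⌊314/2⌋ × 222 = 157 × 222 mm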